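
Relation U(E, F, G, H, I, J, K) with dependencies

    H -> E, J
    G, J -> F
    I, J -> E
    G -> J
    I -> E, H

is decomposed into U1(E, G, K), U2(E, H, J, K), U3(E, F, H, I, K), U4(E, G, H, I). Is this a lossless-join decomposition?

No

Chase test. Columns are E, F, G, H, I, J, K; row i has aⱼ where attribute j ∈ Ui, else bᵢⱼ.
Initial tableau (one row per fragment):
  row 1: a1 b12 a3 b14 b15 b16 a7
  row 2: a1 b22 b23 a4 b25 a6 a7
  row 3: a1 a2 b33 a4 a5 b36 a7
  row 4: a1 b42 a3 a4 a5 b46 b47
Rows 2 and 3 agree on H; apply H→E, J and equate their E, J entries.
Rows 2 and 4 agree on H; apply H→E, J and equate their E, J entries.
Rows 1 and 4 agree on G; apply G→J and equate their J entries.
Rows 1 and 4 agree on G, J; apply G, J→F and equate their F entries.
No row becomes fully distinguished — the join is lossy.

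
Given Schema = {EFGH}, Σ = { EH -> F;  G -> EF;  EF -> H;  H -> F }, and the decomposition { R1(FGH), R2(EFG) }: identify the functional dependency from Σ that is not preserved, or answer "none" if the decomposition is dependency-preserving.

EF -> H

Check EF → H: no single fragment contains all of {EFH}, and the restricted closure of {EF} across the fragments never reaches {H}.
EH → F is preserved.
G → EF is preserved.
H → F is preserved.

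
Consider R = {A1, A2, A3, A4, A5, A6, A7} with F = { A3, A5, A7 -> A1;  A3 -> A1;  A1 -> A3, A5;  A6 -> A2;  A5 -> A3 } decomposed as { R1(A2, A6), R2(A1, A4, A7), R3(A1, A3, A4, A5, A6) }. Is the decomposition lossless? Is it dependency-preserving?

Lossless test (chase): Rows 2 and 3 agree on A1; apply A1→A3, A5 and equate their A3, A5 entries. Rows 1 and 3 agree on A6; apply A6→A2 and equate their A2 entries. No row becomes fully distinguished — the join is lossy.
Dependency preservation: A3, A5, A7 → A1 is not contained in any single fragment, but the restricted closure of its left-hand side across the fragments still reaches the right-hand side; the remaining FDs each lie inside some fragment. All dependencies are preserved.

lossy but dependency-preserving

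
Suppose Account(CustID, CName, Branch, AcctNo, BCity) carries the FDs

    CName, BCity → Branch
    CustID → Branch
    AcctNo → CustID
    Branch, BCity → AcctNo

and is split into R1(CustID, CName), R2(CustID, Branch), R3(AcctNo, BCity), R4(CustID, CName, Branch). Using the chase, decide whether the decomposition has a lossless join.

No

Chase test. Columns are CustID, CName, Branch, AcctNo, BCity; row i has aⱼ where attribute j ∈ Ri, else bᵢⱼ.
Initial tableau (one row per fragment):
  row 1: a1 a2 b13 b14 b15
  row 2: a1 b22 a3 b24 b25
  row 3: b31 b32 b33 a4 a5
  row 4: a1 a2 a3 b44 b45
Rows 1 and 2 agree on CustID; apply CustID→Branch and equate their Branch entries.
No row becomes fully distinguished — the join is lossy.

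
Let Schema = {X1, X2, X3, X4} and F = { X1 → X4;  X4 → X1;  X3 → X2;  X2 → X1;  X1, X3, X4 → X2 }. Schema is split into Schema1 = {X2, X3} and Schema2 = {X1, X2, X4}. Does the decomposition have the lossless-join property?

Common attributes: Schema1 ∩ Schema2 = {X2}.
Closure of {X2}: X2 → X1 applies, adding X1; X1 → X4 applies, adding X4. So (X2)⁺ = {X1, X2, X4}.
This closure contains every attribute of Schema2, so Schema1 ∩ Schema2 → Schema2. The join is lossless.

Yes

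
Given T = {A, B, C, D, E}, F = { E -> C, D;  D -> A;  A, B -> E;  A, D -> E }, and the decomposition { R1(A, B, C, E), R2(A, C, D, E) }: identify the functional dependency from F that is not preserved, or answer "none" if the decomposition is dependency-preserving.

E → C, D lies within R2.
D → A lies within R2.
A, B → E lies within R1.
A, D → E lies within R2.
Every dependency is enforceable on the fragments, so the decomposition is dependency-preserving.

none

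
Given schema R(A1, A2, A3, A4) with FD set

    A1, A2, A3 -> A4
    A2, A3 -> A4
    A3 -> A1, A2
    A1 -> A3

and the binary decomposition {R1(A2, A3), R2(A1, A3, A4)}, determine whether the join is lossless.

Yes

Common attributes: R1 ∩ R2 = {A3}.
Closure of {A3}: A3 → A1, A2 applies, adding A1, A2; A1, A2, A3 → A4 applies, adding A4. So (A3)⁺ = {A1, A2, A3, A4}.
This closure contains every attribute of R1, so R1 ∩ R2 → R1. The join is lossless.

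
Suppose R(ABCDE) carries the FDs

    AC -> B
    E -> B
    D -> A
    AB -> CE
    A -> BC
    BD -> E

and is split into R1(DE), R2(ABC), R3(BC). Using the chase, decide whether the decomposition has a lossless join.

Chase test. Columns are ABCDE; row i has aⱼ where attribute j ∈ Ri, else bᵢⱼ.
Initial tableau (one row per fragment):
  row 1: b11 b12 b13 a4 a5
  row 2: a1 a2 a3 b24 b25
  row 3: b31 a2 a3 b34 b35
No row becomes fully distinguished — the join is lossy.

No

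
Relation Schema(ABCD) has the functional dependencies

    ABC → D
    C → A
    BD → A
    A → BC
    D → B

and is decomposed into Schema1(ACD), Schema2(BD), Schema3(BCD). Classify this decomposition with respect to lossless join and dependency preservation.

Lossless test (chase): Rows 1 and 3 agree on C; apply C→A and equate their A entries. Rows 2 and 3 agree on BD; apply BD→A and equate their A entries. Rows 1 and 2 agree on A; apply A→BC and equate their BC entries. Row 1 is now all distinguished symbols — the join is lossless.
Dependency preservation: ABC → D; BD → A; A → BC are not contained in any single fragment, but the restricted closure of each left-hand side across the fragments still reaches the right-hand side; the remaining FDs each lie inside some fragment. All dependencies are preserved.

lossless and dependency-preserving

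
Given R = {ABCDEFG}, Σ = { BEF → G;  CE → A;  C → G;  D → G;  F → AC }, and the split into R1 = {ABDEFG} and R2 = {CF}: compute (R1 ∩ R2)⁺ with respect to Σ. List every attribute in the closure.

R1 ∩ R2 = {F}.
F → AC applies, adding AC
C → G applies, adding G
Closure: {ACFG}.

ACFG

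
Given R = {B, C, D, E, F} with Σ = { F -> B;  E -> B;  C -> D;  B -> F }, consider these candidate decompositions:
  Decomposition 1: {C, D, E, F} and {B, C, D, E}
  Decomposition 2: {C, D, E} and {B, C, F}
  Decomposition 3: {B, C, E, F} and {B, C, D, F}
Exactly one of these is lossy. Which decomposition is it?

Decomposition 2

Decomposition 1: common = {C, D, E}, closure = {B, C, D, E, F} → lossless.
Decomposition 2: common = {C}, closure = {C, D} → lossy.
Decomposition 3: common = {B, C, F}, closure = {B, C, D, F} → lossless.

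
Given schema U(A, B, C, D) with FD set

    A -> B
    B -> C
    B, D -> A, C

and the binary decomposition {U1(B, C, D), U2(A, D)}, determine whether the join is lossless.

Common attributes: U1 ∩ U2 = {D}.
No dependency enlarges {D}, so (D)⁺ = {D}.
The closure contains neither all of U1 = {B, C, D} nor all of U2 = {A, D}, so the common attributes are not a superkey of either fragment. The join is lossy.

No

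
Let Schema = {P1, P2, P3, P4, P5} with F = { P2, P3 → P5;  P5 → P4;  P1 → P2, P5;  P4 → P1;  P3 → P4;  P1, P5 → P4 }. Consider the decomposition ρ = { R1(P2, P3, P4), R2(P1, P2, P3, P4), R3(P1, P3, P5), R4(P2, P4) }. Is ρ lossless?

Yes

Chase test. Columns are P1, P2, P3, P4, P5; row i has aⱼ where attribute j ∈ Ri, else bᵢⱼ.
Initial tableau (one row per fragment):
  row 1: b11 a2 a3 a4 b15
  row 2: a1 a2 a3 a4 b25
  row 3: a1 b32 a3 b34 a5
  row 4: b41 a2 b43 a4 b45
Rows 1 and 2 agree on P2, P3; apply P2, P3→P5 and equate their P5 entries.
Rows 2 and 3 agree on P1; apply P1→P2, P5 and equate their P2, P5 entries.
Rows 1 and 2 agree on P4; apply P4→P1 and equate their P1 entries.
Rows 1 and 4 agree on P4; apply P4→P1 and equate their P1 entries.
Rows 1 and 3 agree on P3; apply P3→P4 and equate their P4 entries.
Rows 1 and 4 agree on P1; apply P1→P2, P5 and equate their P2, P5 entries.
Row 1 is now all distinguished symbols — the join is lossless.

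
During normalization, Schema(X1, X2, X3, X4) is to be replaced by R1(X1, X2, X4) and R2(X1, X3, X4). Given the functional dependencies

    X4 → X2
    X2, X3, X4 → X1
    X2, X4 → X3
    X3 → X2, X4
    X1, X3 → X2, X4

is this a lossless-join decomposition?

Common attributes: R1 ∩ R2 = {X1, X4}.
Closure of {X1, X4}: X4 → X2 applies, adding X2; X2, X4 → X3 applies, adding X3. So (X1, X4)⁺ = {X1, X2, X3, X4}.
This closure contains every attribute of R1, so R1 ∩ R2 → R1. The join is lossless.

Yes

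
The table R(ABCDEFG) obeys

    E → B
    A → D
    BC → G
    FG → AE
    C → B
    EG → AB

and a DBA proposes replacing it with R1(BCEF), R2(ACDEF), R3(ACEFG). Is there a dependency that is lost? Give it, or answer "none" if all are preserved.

none

E → B lies within R1.
A → D lies within R2.
BC → G: restricted closure across fragments reaches G.
FG → AE lies within R3.
C → B lies within R1.
EG → AB: restricted closure across fragments reaches AB.
Every dependency is enforceable on the fragments, so the decomposition is dependency-preserving.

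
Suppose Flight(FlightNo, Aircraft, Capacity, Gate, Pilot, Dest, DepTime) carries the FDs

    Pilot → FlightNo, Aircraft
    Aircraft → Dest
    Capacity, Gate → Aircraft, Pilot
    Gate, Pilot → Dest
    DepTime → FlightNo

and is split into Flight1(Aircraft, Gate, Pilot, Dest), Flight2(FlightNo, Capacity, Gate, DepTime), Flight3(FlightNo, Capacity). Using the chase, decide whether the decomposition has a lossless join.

Chase test. Columns are FlightNo, Aircraft, Capacity, Gate, Pilot, Dest, DepTime; row i has aⱼ where attribute j ∈ Flighti, else bᵢⱼ.
Initial tableau (one row per fragment):
  row 1: b11 a2 b13 a4 a5 a6 b17
  row 2: a1 b22 a3 a4 b25 b26 a7
  row 3: a1 b32 a3 b34 b35 b36 b37
No row becomes fully distinguished — the join is lossy.

No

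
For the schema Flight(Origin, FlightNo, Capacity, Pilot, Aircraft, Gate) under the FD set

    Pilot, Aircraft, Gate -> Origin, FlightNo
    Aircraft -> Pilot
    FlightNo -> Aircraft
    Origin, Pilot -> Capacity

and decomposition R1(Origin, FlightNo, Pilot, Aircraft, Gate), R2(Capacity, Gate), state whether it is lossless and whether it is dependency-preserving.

lossy and not dependency-preserving

Lossless test: (Gate)⁺ = {Gate}, which is a superkey of neither fragment — lossy.
Dependency preservation: the restricted closure of {Origin, Pilot} across the fragments never reaches {Capacity}, so Origin, Pilot → Capacity cannot be enforced without a join — not preserved.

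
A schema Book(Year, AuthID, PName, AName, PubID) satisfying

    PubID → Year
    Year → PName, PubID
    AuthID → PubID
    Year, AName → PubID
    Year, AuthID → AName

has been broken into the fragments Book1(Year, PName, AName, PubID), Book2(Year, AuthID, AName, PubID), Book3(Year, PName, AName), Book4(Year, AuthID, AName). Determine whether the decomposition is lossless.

Chase test. Columns are Year, AuthID, PName, AName, PubID; row i has aⱼ where attribute j ∈ Booki, else bᵢⱼ.
Initial tableau (one row per fragment):
  row 1: a1 b12 a3 a4 a5
  row 2: a1 a2 b23 a4 a5
  row 3: a1 b32 a3 a4 b35
  row 4: a1 a2 b43 a4 b45
Rows 1 and 2 agree on Year; apply Year→PName, PubID and equate their PName, PubID entries.
Rows 1 and 3 agree on Year; apply Year→PName, PubID and equate their PName, PubID entries.
Rows 1 and 4 agree on Year; apply Year→PName, PubID and equate their PName, PubID entries.
Row 2 is now all distinguished symbols — the join is lossless.

Yes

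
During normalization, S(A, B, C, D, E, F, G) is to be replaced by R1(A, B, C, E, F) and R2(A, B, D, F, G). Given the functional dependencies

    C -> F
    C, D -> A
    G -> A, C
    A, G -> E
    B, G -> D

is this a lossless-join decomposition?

No

Common attributes: R1 ∩ R2 = {A, B, F}.
No dependency enlarges {A, B, F}, so (A, B, F)⁺ = {A, B, F}.
The closure contains neither all of R1 = {A, B, C, E, F} nor all of R2 = {A, B, D, F, G}, so the common attributes are not a superkey of either fragment. The join is lossy.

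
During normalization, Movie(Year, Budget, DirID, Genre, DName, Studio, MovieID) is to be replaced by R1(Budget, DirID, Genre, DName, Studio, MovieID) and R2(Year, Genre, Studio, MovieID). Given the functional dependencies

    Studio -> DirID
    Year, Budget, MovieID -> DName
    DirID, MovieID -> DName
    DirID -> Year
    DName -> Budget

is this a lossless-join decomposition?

Yes

Common attributes: R1 ∩ R2 = {Genre, Studio, MovieID}.
Closure of {Genre, Studio, MovieID}: Studio → DirID applies, adding DirID; DirID, MovieID → DName applies, adding DName; DirID → Year applies, adding Year; DName → Budget applies, adding Budget. So (Genre, Studio, MovieID)⁺ = {Year, Budget, DirID, Genre, DName, Studio, MovieID}.
This closure contains every attribute of R1, so R1 ∩ R2 → R1. The join is lossless.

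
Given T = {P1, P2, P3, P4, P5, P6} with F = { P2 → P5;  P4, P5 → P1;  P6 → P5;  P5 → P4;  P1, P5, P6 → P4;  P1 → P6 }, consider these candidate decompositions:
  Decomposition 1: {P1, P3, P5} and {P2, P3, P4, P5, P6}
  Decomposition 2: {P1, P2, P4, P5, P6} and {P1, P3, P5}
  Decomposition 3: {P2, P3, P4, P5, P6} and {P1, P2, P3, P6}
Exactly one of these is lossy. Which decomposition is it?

Decomposition 1: common = {P3, P5}, closure = {P1, P3, P4, P5, P6} → lossless.
Decomposition 2: common = {P1, P5}, closure = {P1, P4, P5, P6} → lossy.
Decomposition 3: common = {P2, P3, P6}, closure = {P1, P2, P3, P4, P5, P6} → lossless.

Decomposition 2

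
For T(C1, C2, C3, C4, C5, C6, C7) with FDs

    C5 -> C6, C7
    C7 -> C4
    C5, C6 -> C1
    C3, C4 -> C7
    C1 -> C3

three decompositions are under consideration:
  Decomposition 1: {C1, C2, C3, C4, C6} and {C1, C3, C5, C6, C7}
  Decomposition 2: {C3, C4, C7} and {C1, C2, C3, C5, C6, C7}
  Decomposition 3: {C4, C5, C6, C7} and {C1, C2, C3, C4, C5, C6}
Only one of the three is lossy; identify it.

Decomposition 1: common = {C1, C3, C6}, closure = {C1, C3, C6} → lossy.
Decomposition 2: common = {C3, C7}, closure = {C3, C4, C7} → lossless.
Decomposition 3: common = {C4, C5, C6}, closure = {C1, C3, C4, C5, C6, C7} → lossless.

Decomposition 1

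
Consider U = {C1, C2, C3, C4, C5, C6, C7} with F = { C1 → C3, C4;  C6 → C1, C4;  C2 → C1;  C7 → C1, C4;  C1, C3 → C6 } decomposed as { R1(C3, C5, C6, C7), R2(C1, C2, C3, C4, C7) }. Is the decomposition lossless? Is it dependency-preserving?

Lossless test: (C3, C7)⁺ = {C1, C3, C4, C6, C7}, which is a superkey of neither fragment — lossy.
Dependency preservation: the restricted closure of {C6} across the fragments never reaches {C1, C4}, so C6 → C1, C4 cannot be enforced without a join — not preserved.

lossy and not dependency-preserving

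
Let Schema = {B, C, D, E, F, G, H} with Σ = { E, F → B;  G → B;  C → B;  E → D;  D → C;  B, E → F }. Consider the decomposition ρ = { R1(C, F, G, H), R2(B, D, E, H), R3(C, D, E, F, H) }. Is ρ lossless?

Chase test. Columns are B, C, D, E, F, G, H; row i has aⱼ where attribute j ∈ Ri, else bᵢⱼ.
Initial tableau (one row per fragment):
  row 1: b11 a2 b13 b14 a5 a6 a7
  row 2: a1 b22 a3 a4 b25 b26 a7
  row 3: b31 a2 a3 a4 a5 b36 a7
Rows 1 and 3 agree on C; apply C→B and equate their B entries.
Rows 2 and 3 agree on D; apply D→C and equate their C entries.
Rows 1 and 2 agree on C; apply C→B and equate their B entries.
Rows 2 and 3 agree on B, E; apply B, E→F and equate their F entries.
No row becomes fully distinguished — the join is lossy.

No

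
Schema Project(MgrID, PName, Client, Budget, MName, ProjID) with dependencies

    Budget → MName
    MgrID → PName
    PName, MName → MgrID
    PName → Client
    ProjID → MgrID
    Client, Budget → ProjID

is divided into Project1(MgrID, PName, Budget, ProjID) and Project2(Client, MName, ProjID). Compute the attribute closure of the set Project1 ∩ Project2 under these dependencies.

Project1 ∩ Project2 = {ProjID}.
ProjID → MgrID applies, adding MgrID
MgrID → PName applies, adding PName
PName → Client applies, adding Client
Closure: {MgrID, PName, Client, ProjID}.

MgrID, PName, Client, ProjID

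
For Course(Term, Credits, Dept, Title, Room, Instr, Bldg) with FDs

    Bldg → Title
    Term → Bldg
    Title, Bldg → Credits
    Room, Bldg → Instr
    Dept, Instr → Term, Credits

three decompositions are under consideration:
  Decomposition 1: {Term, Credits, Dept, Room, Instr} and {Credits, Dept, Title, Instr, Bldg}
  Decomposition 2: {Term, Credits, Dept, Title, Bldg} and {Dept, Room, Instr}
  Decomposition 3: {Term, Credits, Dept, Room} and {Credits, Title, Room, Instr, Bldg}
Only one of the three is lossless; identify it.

Decomposition 1: common = {Credits, Dept, Instr}, closure = {Term, Credits, Dept, Title, Instr, Bldg} → lossless.
Decomposition 2: common = {Dept}, closure = {Dept} → lossy.
Decomposition 3: common = {Credits, Room}, closure = {Credits, Room} → lossy.

Decomposition 1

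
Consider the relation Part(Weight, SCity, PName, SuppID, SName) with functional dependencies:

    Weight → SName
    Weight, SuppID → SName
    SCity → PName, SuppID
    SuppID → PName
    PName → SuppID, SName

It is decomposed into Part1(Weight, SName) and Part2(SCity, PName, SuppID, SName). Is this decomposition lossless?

No

Common attributes: Part1 ∩ Part2 = {SName}.
No dependency enlarges {SName}, so (SName)⁺ = {SName}.
The closure contains neither all of Part1 = {Weight, SName} nor all of Part2 = {SCity, PName, SuppID, SName}, so the common attributes are not a superkey of either fragment. The join is lossy.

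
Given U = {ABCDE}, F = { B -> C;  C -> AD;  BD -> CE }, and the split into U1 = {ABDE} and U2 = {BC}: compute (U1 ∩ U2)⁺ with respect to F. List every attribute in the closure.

ABCDE

U1 ∩ U2 = {B}.
B → C applies, adding C
C → AD applies, adding AD
BD → CE applies, adding E
Closure: {ABCDE}.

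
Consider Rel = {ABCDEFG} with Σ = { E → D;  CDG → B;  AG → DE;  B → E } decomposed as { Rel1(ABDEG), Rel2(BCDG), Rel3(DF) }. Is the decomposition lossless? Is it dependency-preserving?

lossy but dependency-preserving

Lossless test (chase): Rows 1 and 2 agree on B; apply B→E and equate their E entries. No row becomes fully distinguished — the join is lossy.
Dependency preservation: every FD's attributes lie within a single fragment, so each can be enforced locally — preserved.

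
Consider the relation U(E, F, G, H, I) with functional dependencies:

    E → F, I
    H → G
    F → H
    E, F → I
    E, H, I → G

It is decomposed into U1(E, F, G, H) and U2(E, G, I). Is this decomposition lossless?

Common attributes: U1 ∩ U2 = {E, G}.
Closure of {E, G}: E → F, I applies, adding F, I; F → H applies, adding H. So (E, G)⁺ = {E, F, G, H, I}.
This closure contains every attribute of U1, so U1 ∩ U2 → U1. The join is lossless.

Yes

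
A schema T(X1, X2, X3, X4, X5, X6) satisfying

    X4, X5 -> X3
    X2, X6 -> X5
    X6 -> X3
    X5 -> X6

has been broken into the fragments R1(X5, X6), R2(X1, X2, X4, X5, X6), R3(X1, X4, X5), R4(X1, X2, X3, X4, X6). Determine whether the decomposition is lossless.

Yes

Chase test. Columns are X1, X2, X3, X4, X5, X6; row i has aⱼ where attribute j ∈ Ri, else bᵢⱼ.
Initial tableau (one row per fragment):
  row 1: b11 b12 b13 b14 a5 a6
  row 2: a1 a2 b23 a4 a5 a6
  row 3: a1 b32 b33 a4 a5 b36
  row 4: a1 a2 a3 a4 b45 a6
Rows 2 and 3 agree on X4, X5; apply X4, X5→X3 and equate their X3 entries.
Rows 2 and 4 agree on X2, X6; apply X2, X6→X5 and equate their X5 entries.
Rows 1 and 2 agree on X6; apply X6→X3 and equate their X3 entries.
Rows 1 and 4 agree on X6; apply X6→X3 and equate their X3 entries.
Rows 1 and 3 agree on X5; apply X5→X6 and equate their X6 entries.
Row 2 is now all distinguished symbols — the join is lossless.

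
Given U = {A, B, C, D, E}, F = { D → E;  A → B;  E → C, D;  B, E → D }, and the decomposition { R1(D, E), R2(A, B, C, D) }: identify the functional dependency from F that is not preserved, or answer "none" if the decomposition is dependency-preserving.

none

D → E lies within R1.
A → B lies within R2.
E → C, D: restricted closure across fragments reaches C, D.
B, E → D: restricted closure across fragments reaches D.
Every dependency is enforceable on the fragments, so the decomposition is dependency-preserving.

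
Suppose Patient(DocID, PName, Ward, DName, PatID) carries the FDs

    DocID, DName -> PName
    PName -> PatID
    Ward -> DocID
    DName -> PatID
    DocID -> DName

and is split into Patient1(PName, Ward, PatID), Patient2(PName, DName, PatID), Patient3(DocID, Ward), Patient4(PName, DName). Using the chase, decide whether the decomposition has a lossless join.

Chase test. Columns are DocID, PName, Ward, DName, PatID; row i has aⱼ where attribute j ∈ Patienti, else bᵢⱼ.
Initial tableau (one row per fragment):
  row 1: b11 a2 a3 b14 a5
  row 2: b21 a2 b23 a4 a5
  row 3: a1 b32 a3 b34 b35
  row 4: b41 a2 b43 a4 b45
Rows 1 and 4 agree on PName; apply PName→PatID and equate their PatID entries.
Rows 1 and 3 agree on Ward; apply Ward→DocID and equate their DocID entries.
Rows 1 and 3 agree on DocID; apply DocID→DName and equate their DName entries.
Rows 1 and 3 agree on DocID, DName; apply DocID, DName→PName and equate their PName entries.
Rows 1 and 3 agree on PName; apply PName→PatID and equate their PatID entries.
No row becomes fully distinguished — the join is lossy.

No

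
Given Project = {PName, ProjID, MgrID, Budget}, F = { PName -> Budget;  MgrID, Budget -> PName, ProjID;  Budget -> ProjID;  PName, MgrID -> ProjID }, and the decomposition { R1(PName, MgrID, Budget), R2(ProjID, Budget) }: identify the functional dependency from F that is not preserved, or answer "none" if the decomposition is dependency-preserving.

PName → Budget lies within R1.
MgrID, Budget → PName, ProjID: restricted closure across fragments reaches PName, ProjID.
Budget → ProjID lies within R2.
PName, MgrID → ProjID: restricted closure across fragments reaches ProjID.
Every dependency is enforceable on the fragments, so the decomposition is dependency-preserving.

none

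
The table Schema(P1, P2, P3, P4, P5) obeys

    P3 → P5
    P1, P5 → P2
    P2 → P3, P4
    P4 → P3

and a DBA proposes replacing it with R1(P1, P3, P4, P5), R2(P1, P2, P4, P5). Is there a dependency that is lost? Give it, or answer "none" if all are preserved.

none

P3 → P5 lies within R1.
P1, P5 → P2 lies within R2.
P2 → P3, P4: restricted closure across fragments reaches P3, P4.
P4 → P3 lies within R1.
Every dependency is enforceable on the fragments, so the decomposition is dependency-preserving.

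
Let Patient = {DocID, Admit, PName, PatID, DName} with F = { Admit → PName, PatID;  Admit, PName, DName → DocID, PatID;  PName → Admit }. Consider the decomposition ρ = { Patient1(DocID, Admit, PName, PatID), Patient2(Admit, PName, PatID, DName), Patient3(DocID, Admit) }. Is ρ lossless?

Chase test. Columns are DocID, Admit, PName, PatID, DName; row i has aⱼ where attribute j ∈ Patienti, else bᵢⱼ.
Initial tableau (one row per fragment):
  row 1: a1 a2 a3 a4 b15
  row 2: b21 a2 a3 a4 a5
  row 3: a1 a2 b33 b34 b35
Rows 1 and 3 agree on Admit; apply Admit→PName, PatID and equate their PName, PatID entries.
No row becomes fully distinguished — the join is lossy.

No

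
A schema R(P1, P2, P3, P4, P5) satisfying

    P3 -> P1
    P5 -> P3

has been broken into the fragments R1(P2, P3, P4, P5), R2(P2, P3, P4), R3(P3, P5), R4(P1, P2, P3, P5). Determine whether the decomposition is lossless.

Chase test. Columns are P1, P2, P3, P4, P5; row i has aⱼ where attribute j ∈ Ri, else bᵢⱼ.
Initial tableau (one row per fragment):
  row 1: b11 a2 a3 a4 a5
  row 2: b21 a2 a3 a4 b25
  row 3: b31 b32 a3 b34 a5
  row 4: a1 a2 a3 b44 a5
Rows 1 and 2 agree on P3; apply P3→P1 and equate their P1 entries.
Rows 1 and 3 agree on P3; apply P3→P1 and equate their P1 entries.
Rows 1 and 4 agree on P3; apply P3→P1 and equate their P1 entries.
Row 1 is now all distinguished symbols — the join is lossless.

Yes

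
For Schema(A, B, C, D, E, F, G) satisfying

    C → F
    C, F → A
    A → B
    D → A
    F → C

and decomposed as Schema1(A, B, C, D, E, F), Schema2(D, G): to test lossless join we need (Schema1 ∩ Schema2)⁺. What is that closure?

A, B, D

Schema1 ∩ Schema2 = {D}.
D → A applies, adding A
A → B applies, adding B
Closure: {A, B, D}.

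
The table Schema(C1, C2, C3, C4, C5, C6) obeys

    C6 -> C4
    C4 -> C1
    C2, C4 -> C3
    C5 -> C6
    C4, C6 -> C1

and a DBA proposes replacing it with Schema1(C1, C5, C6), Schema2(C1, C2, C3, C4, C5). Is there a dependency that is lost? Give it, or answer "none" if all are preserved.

Check C6 → C4: no single fragment contains all of {C4, C6}, and the restricted closure of {C6} across the fragments never reaches {C4}.
C4 → C1 is preserved.
C2, C4 → C3 is preserved.
C5 → C6 is preserved.
C4, C6 → C1 is preserved.

C6 -> C4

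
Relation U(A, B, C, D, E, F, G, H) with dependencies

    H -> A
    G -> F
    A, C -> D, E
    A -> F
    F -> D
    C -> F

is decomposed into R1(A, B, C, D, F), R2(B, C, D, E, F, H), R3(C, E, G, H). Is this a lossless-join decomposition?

Chase test. Columns are A, B, C, D, E, F, G, H; row i has aⱼ where attribute j ∈ Ri, else bᵢⱼ.
Initial tableau (one row per fragment):
  row 1: a1 a2 a3 a4 b15 a6 b17 b18
  row 2: b21 a2 a3 a4 a5 a6 b27 a8
  row 3: b31 b32 a3 b34 a5 b36 a7 a8
Rows 2 and 3 agree on H; apply H→A and equate their A entries.
Rows 2 and 3 agree on A, C; apply A, C→D, E and equate their D, E entries.
Rows 2 and 3 agree on A; apply A→F and equate their F entries.
No row becomes fully distinguished — the join is lossy.

No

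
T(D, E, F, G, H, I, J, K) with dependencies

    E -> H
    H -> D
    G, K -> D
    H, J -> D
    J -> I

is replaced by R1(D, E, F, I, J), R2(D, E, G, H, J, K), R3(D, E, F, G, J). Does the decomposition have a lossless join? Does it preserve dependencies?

lossy but dependency-preserving

Lossless test (chase): Rows 1 and 2 agree on E; apply E→H and equate their H entries. Rows 1 and 3 agree on E; apply E→H and equate their H entries. Rows 1 and 2 agree on J; apply J→I and equate their I entries. Rows 1 and 3 agree on J; apply J→I and equate their I entries. No row becomes fully distinguished — the join is lossy.
Dependency preservation: every FD's attributes lie within a single fragment, so each can be enforced locally — preserved.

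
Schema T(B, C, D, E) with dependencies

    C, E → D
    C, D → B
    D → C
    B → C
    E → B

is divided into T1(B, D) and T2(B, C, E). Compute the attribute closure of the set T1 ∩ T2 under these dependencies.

T1 ∩ T2 = {B}.
B → C applies, adding C
Closure: {B, C}.

B, C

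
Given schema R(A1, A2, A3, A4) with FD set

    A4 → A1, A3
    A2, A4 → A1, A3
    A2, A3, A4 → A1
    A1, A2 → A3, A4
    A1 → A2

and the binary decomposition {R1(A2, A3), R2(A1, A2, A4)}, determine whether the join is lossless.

Common attributes: R1 ∩ R2 = {A2}.
No dependency enlarges {A2}, so (A2)⁺ = {A2}.
The closure contains neither all of R1 = {A2, A3} nor all of R2 = {A1, A2, A4}, so the common attributes are not a superkey of either fragment. The join is lossy.

No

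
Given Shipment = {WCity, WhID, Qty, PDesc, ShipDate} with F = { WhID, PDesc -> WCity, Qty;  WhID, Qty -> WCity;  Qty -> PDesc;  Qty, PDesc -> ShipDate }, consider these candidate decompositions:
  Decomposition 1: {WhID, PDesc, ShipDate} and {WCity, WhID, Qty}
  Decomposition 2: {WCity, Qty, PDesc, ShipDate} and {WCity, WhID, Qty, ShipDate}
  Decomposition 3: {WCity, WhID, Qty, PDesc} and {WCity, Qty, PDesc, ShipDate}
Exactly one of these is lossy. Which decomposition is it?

Decomposition 1: common = {WhID}, closure = {WhID} → lossy.
Decomposition 2: common = {WCity, Qty, ShipDate}, closure = {WCity, Qty, PDesc, ShipDate} → lossless.
Decomposition 3: common = {WCity, Qty, PDesc}, closure = {WCity, Qty, PDesc, ShipDate} → lossless.

Decomposition 1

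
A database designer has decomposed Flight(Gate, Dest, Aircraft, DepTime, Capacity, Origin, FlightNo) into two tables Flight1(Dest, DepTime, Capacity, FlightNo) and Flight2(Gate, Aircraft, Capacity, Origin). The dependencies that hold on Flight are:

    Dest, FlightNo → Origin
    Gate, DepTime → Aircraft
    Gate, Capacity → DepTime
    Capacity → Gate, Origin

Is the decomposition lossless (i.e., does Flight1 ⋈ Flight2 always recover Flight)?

Common attributes: Flight1 ∩ Flight2 = {Capacity}.
Closure of {Capacity}: Capacity → Gate, Origin applies, adding Gate, Origin; Gate, Capacity → DepTime applies, adding DepTime; Gate, DepTime → Aircraft applies, adding Aircraft. So (Capacity)⁺ = {Gate, Aircraft, DepTime, Capacity, Origin}.
This closure contains every attribute of Flight2, so Flight1 ∩ Flight2 → Flight2. The join is lossless.

Yes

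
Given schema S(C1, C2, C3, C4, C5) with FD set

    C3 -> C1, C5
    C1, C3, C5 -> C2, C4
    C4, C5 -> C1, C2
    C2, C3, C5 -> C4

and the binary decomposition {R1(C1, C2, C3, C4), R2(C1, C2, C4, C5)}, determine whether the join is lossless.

Common attributes: R1 ∩ R2 = {C1, C2, C4}.
No dependency enlarges {C1, C2, C4}, so (C1, C2, C4)⁺ = {C1, C2, C4}.
The closure contains neither all of R1 = {C1, C2, C3, C4} nor all of R2 = {C1, C2, C4, C5}, so the common attributes are not a superkey of either fragment. The join is lossy.

No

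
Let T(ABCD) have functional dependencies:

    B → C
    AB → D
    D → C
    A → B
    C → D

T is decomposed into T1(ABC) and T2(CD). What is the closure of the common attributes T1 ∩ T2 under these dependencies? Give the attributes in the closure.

T1 ∩ T2 = {C}.
C → D applies, adding D
Closure: {CD}.

CD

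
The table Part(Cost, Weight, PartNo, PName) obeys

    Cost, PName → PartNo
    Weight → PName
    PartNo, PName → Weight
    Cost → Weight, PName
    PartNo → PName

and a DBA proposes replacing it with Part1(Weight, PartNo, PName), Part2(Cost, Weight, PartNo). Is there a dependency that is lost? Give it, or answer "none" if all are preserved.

Cost, PName → PartNo: restricted closure across fragments reaches PartNo.
Weight → PName lies within Part1.
PartNo, PName → Weight lies within Part1.
Cost → Weight, PName: restricted closure across fragments reaches Weight, PName.
PartNo → PName lies within Part1.
Every dependency is enforceable on the fragments, so the decomposition is dependency-preserving.

none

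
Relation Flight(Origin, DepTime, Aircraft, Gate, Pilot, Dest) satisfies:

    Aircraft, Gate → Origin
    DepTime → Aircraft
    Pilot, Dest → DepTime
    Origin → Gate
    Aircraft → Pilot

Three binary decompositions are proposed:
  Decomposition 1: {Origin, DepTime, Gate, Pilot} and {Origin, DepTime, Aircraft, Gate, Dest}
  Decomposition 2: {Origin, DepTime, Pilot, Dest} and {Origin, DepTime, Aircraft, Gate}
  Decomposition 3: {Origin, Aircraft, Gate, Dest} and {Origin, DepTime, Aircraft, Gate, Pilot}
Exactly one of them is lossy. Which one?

Decomposition 1: common = {Origin, DepTime, Gate}, closure = {Origin, DepTime, Aircraft, Gate, Pilot} → lossless.
Decomposition 2: common = {Origin, DepTime}, closure = {Origin, DepTime, Aircraft, Gate, Pilot} → lossless.
Decomposition 3: common = {Origin, Aircraft, Gate}, closure = {Origin, Aircraft, Gate, Pilot} → lossy.

Decomposition 3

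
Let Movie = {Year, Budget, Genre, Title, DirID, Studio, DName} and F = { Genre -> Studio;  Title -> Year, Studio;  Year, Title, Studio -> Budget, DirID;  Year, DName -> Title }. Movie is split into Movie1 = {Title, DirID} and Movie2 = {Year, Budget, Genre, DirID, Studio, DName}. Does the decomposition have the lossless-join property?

Common attributes: Movie1 ∩ Movie2 = {DirID}.
No dependency enlarges {DirID}, so (DirID)⁺ = {DirID}.
The closure contains neither all of Movie1 = {Title, DirID} nor all of Movie2 = {Year, Budget, Genre, DirID, Studio, DName}, so the common attributes are not a superkey of either fragment. The join is lossy.

No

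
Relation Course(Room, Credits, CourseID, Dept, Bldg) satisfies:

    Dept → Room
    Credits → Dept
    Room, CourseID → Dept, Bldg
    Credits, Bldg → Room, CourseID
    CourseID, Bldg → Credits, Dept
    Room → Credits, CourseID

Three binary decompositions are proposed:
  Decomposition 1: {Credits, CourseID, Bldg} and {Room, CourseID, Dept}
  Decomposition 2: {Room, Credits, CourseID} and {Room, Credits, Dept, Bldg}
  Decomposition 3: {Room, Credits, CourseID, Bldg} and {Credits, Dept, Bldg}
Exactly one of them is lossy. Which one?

Decomposition 1: common = {CourseID}, closure = {CourseID} → lossy.
Decomposition 2: common = {Room, Credits}, closure = {Room, Credits, CourseID, Dept, Bldg} → lossless.
Decomposition 3: common = {Credits, Bldg}, closure = {Room, Credits, CourseID, Dept, Bldg} → lossless.

Decomposition 1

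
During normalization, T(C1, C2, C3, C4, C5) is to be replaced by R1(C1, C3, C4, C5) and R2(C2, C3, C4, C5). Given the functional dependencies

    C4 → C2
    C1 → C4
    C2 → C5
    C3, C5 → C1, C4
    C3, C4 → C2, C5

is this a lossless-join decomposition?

Yes

Common attributes: R1 ∩ R2 = {C3, C4, C5}.
Closure of {C3, C4, C5}: C4 → C2 applies, adding C2; C3, C5 → C1, C4 applies, adding C1. So (C3, C4, C5)⁺ = {C1, C2, C3, C4, C5}.
This closure contains every attribute of R1, so R1 ∩ R2 → R1. The join is lossless.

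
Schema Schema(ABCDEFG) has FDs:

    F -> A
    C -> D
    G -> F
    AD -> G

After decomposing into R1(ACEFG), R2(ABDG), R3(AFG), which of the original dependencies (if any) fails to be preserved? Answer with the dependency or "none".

Check C → D: no single fragment contains all of {CD}, and the restricted closure of {C} across the fragments never reaches {D}.
F → A is preserved.
G → F is preserved.
AD → G is preserved.

C -> D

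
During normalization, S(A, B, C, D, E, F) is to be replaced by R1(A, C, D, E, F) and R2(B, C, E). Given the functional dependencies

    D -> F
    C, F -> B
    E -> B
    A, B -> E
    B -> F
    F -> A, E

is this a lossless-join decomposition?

Yes

Common attributes: R1 ∩ R2 = {C, E}.
Closure of {C, E}: E → B applies, adding B; B → F applies, adding F; F → A, E applies, adding A. So (C, E)⁺ = {A, B, C, E, F}.
This closure contains every attribute of R2, so R1 ∩ R2 → R2. The join is lossless.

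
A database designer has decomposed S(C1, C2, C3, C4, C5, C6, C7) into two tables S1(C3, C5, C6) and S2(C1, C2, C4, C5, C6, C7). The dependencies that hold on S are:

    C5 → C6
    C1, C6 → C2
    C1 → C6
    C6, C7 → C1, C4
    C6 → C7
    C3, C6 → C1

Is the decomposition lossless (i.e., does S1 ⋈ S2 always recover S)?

Common attributes: S1 ∩ S2 = {C5, C6}.
Closure of {C5, C6}: C6 → C7 applies, adding C7; C6, C7 → C1, C4 applies, adding C1, C4; C1, C6 → C2 applies, adding C2. So (C5, C6)⁺ = {C1, C2, C4, C5, C6, C7}.
This closure contains every attribute of S2, so S1 ∩ S2 → S2. The join is lossless.

Yes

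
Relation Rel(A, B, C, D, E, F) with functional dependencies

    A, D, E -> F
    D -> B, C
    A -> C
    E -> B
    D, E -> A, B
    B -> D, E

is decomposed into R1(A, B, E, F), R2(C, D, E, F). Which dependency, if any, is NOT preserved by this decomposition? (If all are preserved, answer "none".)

A -> C

Check A → C: no single fragment contains all of {A, C}, and the restricted closure of {A} across the fragments never reaches {C}.
A, D, E → F is preserved.
D → B, C is preserved.
E → B is preserved.
D, E → A, B is preserved.
B → D, E is preserved.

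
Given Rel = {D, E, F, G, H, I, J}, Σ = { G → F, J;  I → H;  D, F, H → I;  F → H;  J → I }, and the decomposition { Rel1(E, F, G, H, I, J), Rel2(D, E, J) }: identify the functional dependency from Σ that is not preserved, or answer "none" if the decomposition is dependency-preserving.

Check D, F, H → I: no single fragment contains all of {D, F, H, I}, and the restricted closure of {D, F, H} across the fragments never reaches {I}.
G → F, J is preserved.
I → H is preserved.
F → H is preserved.
J → I is preserved.

D, F, H → I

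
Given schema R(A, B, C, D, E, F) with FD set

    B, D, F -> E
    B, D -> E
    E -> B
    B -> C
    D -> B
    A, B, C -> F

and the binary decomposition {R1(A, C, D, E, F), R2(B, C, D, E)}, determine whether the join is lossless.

Yes

Common attributes: R1 ∩ R2 = {C, D, E}.
Closure of {C, D, E}: E → B applies, adding B. So (C, D, E)⁺ = {B, C, D, E}.
This closure contains every attribute of R2, so R1 ∩ R2 → R2. The join is lossless.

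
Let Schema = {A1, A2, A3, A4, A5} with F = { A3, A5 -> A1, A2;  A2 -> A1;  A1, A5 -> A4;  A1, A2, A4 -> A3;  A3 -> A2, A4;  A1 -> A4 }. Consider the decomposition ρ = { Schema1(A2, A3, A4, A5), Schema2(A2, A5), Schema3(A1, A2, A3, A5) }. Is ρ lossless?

Chase test. Columns are A1, A2, A3, A4, A5; row i has aⱼ where attribute j ∈ Schemai, else bᵢⱼ.
Initial tableau (one row per fragment):
  row 1: b11 a2 a3 a4 a5
  row 2: b21 a2 b23 b24 a5
  row 3: a1 a2 a3 b34 a5
Rows 1 and 3 agree on A3, A5; apply A3, A5→A1, A2 and equate their A1, A2 entries.
Rows 1 and 2 agree on A2; apply A2→A1 and equate their A1 entries.
Rows 1 and 2 agree on A1, A5; apply A1, A5→A4 and equate their A4 entries.
Rows 1 and 3 agree on A1, A5; apply A1, A5→A4 and equate their A4 entries.
Rows 1 and 2 agree on A1, A2, A4; apply A1, A2, A4→A3 and equate their A3 entries.
Row 1 is now all distinguished symbols — the join is lossless.

Yes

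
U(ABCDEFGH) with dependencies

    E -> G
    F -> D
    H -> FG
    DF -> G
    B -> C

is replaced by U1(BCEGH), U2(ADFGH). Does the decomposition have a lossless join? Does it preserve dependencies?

lossy but dependency-preserving

Lossless test: (GH)⁺ = {DFGH}, which is a superkey of neither fragment — lossy.
Dependency preservation: every FD's attributes lie within a single fragment, so each can be enforced locally — preserved.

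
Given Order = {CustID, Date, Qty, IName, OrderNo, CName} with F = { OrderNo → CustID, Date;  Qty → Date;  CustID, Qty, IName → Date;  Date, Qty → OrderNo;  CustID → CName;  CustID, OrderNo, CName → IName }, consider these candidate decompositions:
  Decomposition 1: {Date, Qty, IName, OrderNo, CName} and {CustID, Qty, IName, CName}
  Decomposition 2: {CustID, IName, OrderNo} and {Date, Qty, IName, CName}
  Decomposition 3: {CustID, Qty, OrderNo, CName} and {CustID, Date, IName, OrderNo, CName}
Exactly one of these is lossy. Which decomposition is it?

Decomposition 2

Decomposition 1: common = {Qty, IName, CName}, closure = {CustID, Date, Qty, IName, OrderNo, CName} → lossless.
Decomposition 2: common = {IName}, closure = {IName} → lossy.
Decomposition 3: common = {CustID, OrderNo, CName}, closure = {CustID, Date, IName, OrderNo, CName} → lossless.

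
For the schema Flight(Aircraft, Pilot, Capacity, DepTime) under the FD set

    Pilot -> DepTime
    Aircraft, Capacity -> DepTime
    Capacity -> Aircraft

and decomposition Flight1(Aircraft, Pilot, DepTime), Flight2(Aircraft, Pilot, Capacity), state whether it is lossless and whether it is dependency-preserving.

lossless but not dependency-preserving

Lossless test: (Aircraft, Pilot)⁺ = {Aircraft, Pilot, DepTime}, which contains all of one fragment — lossless.
Dependency preservation: the restricted closure of {Aircraft, Capacity} across the fragments never reaches {DepTime}, so Aircraft, Capacity → DepTime cannot be enforced without a join — not preserved.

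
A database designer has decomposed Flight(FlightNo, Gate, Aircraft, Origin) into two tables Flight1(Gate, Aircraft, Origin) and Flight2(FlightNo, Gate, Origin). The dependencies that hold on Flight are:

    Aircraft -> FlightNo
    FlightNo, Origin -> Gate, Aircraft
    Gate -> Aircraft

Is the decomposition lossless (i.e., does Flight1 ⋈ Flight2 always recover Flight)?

Common attributes: Flight1 ∩ Flight2 = {Gate, Origin}.
Closure of {Gate, Origin}: Gate → Aircraft applies, adding Aircraft; Aircraft → FlightNo applies, adding FlightNo. So (Gate, Origin)⁺ = {FlightNo, Gate, Aircraft, Origin}.
This closure contains every attribute of Flight1, so Flight1 ∩ Flight2 → Flight1. The join is lossless.

Yes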